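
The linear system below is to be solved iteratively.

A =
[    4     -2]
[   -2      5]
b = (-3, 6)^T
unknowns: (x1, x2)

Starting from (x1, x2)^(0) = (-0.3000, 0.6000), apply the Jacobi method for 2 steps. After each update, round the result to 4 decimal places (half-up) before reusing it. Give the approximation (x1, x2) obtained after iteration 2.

Iteration 1:
  x1 = (-3 - (-2)·0.6000) / (4) = -0.4500
  x2 = (6 - (-2)·-0.3000) / (5) = 1.0800
Iteration 2:
  x1 = (-3 - (-2)·1.0800) / (4) = -0.2100
  x2 = (6 - (-2)·-0.4500) / (5) = 1.0200

(-0.2100, 1.0200)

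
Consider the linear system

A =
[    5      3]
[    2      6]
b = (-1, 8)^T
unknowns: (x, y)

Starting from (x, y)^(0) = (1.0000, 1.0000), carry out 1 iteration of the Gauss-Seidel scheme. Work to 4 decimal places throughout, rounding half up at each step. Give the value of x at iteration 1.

Iteration 1:
  x = (-1 - (3)·1.0000) / (5) = -0.8000
  y = (8 - (2)·-0.8000) / (6) = 1.6000

-0.8000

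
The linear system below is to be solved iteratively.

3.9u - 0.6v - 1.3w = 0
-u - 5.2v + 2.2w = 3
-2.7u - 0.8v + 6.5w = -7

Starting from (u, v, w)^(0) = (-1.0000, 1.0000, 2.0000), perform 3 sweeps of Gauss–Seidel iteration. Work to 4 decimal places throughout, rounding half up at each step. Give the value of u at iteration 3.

Iteration 1:
  u = (0 - (-0.6)·1.0000 - (-1.3)·2.0000) / (3.9) = 0.8205
  v = (3 - (-1)·0.8205 - (2.2)·2.0000) / (-5.2) = 0.1114
  w = (-7 - (-2.7)·0.8205 - (-0.8)·0.1114) / (6.5) = -0.7224
Iteration 2:
  u = (0 - (-0.6)·0.1114 - (-1.3)·-0.7224) / (3.9) = -0.2237
  v = (3 - (-1)·-0.2237 - (2.2)·-0.7224) / (-5.2) = -0.8395
  w = (-7 - (-2.7)·-0.2237 - (-0.8)·-0.8395) / (6.5) = -1.2732
Iteration 3:
  u = (0 - (-0.6)·-0.8395 - (-1.3)·-1.2732) / (3.9) = -0.5536
  v = (3 - (-1)·-0.5536 - (2.2)·-1.2732) / (-5.2) = -1.0091
  w = (-7 - (-2.7)·-0.5536 - (-0.8)·-1.0091) / (6.5) = -1.4311

-0.5536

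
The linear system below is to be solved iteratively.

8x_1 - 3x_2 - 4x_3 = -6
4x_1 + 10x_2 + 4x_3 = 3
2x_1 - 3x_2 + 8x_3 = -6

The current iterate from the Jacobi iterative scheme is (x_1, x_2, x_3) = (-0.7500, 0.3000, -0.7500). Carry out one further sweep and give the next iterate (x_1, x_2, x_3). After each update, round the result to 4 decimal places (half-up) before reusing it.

One sweep:
  x_1 = (-6 - (-3)·0.3000 - (-4)·-0.7500) / (8) = -1.0125
  x_2 = (3 - (4)·-0.7500 - (4)·-0.7500) / (10) = 0.9000
  x_3 = (-6 - (2)·-0.7500 - (-3)·0.3000) / (8) = -0.4500

(-1.0125, 0.9000, -0.4500)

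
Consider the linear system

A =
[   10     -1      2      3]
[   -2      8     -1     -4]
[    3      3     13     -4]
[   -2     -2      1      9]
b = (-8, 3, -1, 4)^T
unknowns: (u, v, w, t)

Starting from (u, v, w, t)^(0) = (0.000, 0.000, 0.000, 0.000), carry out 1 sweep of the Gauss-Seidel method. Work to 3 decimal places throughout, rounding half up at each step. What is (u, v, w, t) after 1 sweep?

(-0.800, 0.175, 0.067, 0.298)

Iteration 1:
  u = (-8 - (-1)·0.000 - (2)·0.000 - (3)·0.000) / (10) = -0.800
  v = (3 - (-2)·-0.800 - (-1)·0.000 - (-4)·0.000) / (8) = 0.175
  w = (-1 - (3)·-0.800 - (3)·0.175 - (-4)·0.000) / (13) = 0.067
  t = (4 - (-2)·-0.800 - (-2)·0.175 - (1)·0.067) / (9) = 0.298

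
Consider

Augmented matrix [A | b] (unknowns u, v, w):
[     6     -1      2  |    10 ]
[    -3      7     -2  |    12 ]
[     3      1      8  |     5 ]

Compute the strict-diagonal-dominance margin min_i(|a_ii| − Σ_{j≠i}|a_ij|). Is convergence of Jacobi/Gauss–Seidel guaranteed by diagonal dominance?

row 1: |6| − (1+2) = 3
row 2: |7| − (3+2) = 2
row 3: |8| − (3+1) = 4
minimum over rows = 2 → strictly diagonally dominant (convergence guaranteed)

2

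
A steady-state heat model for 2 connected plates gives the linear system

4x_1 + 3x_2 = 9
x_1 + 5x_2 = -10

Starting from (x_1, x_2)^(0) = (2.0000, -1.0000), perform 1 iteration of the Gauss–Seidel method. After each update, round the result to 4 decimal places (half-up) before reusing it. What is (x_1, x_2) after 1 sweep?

(3.0000, -2.6000)

Iteration 1:
  x_1 = (9 - (3)·-1.0000) / (4) = 3.0000
  x_2 = (-10 - (1)·3.0000) / (5) = -2.6000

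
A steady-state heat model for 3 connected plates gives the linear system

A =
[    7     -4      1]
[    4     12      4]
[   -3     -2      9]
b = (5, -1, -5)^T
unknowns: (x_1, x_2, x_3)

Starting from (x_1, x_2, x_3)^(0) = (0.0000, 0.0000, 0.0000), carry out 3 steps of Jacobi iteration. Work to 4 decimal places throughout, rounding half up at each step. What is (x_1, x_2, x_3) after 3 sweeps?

Iteration 1:
  x_1 = (5 - (-4)·0.0000 - (1)·0.0000) / (7) = 0.7143
  x_2 = (-1 - (4)·0.0000 - (4)·0.0000) / (12) = -0.0833
  x_3 = (-5 - (-3)·0.0000 - (-2)·0.0000) / (9) = -0.5556
Iteration 2:
  x_1 = (5 - (-4)·-0.0833 - (1)·-0.5556) / (7) = 0.7461
  x_2 = (-1 - (4)·0.7143 - (4)·-0.5556) / (12) = -0.1362
  x_3 = (-5 - (-3)·0.7143 - (-2)·-0.0833) / (9) = -0.3360
Iteration 3:
  x_1 = (5 - (-4)·-0.1362 - (1)·-0.3360) / (7) = 0.6845
  x_2 = (-1 - (4)·0.7461 - (4)·-0.3360) / (12) = -0.2200
  x_3 = (-5 - (-3)·0.7461 - (-2)·-0.1362) / (9) = -0.3371

(0.6845, -0.2200, -0.3371)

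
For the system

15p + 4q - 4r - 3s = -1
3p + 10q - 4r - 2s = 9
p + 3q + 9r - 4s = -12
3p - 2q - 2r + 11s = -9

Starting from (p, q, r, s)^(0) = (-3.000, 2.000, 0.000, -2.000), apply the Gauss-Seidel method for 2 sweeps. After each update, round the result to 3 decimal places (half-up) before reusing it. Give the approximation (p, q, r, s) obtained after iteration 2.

Iteration 1:
  p = (-1 - (4)·2.000 - (-4)·0.000 - (-3)·-2.000) / (15) = -1.000
  q = (9 - (3)·-1.000 - (-4)·0.000 - (-2)·-2.000) / (10) = 0.800
  r = (-12 - (1)·-1.000 - (3)·0.800 - (-4)·-2.000) / (9) = -2.378
  s = (-9 - (3)·-1.000 - (-2)·0.800 - (-2)·-2.378) / (11) = -0.832
Iteration 2:
  p = (-1 - (4)·0.800 - (-4)·-2.378 - (-3)·-0.832) / (15) = -1.081
  q = (9 - (3)·-1.081 - (-4)·-2.378 - (-2)·-0.832) / (10) = 0.107
  r = (-12 - (1)·-1.081 - (3)·0.107 - (-4)·-0.832) / (9) = -1.619
  s = (-9 - (3)·-1.081 - (-2)·0.107 - (-2)·-1.619) / (11) = -0.798

(-1.081, 0.107, -1.619, -0.798)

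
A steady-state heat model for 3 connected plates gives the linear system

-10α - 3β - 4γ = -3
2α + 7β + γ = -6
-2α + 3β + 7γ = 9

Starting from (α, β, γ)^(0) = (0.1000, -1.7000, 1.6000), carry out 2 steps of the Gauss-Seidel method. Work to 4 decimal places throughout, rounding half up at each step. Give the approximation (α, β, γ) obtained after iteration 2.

(-0.0879, -1.0921, 1.7286)

Iteration 1:
  α = (-3 - (-3)·-1.7000 - (-4)·1.6000) / (-10) = 0.1700
  β = (-6 - (2)·0.1700 - (1)·1.6000) / (7) = -1.1343
  γ = (9 - (-2)·0.1700 - (3)·-1.1343) / (7) = 1.8204
Iteration 2:
  α = (-3 - (-3)·-1.1343 - (-4)·1.8204) / (-10) = -0.0879
  β = (-6 - (2)·-0.0879 - (1)·1.8204) / (7) = -1.0921
  γ = (9 - (-2)·-0.0879 - (3)·-1.0921) / (7) = 1.7286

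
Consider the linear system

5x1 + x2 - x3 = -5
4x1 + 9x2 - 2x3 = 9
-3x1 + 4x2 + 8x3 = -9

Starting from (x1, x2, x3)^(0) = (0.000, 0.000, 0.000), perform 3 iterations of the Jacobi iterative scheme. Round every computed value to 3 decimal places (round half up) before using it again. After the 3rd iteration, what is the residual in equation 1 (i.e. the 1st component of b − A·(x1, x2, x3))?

Iteration 1:
  x1 = (-5 - (1)·0.000 - (-1)·0.000) / (5) = -1.000
  x2 = (9 - (4)·0.000 - (-2)·0.000) / (9) = 1.000
  x3 = (-9 - (-3)·0.000 - (4)·0.000) / (8) = -1.125
Iteration 2:
  x1 = (-5 - (1)·1.000 - (-1)·-1.125) / (5) = -1.425
  x2 = (9 - (4)·-1.000 - (-2)·-1.125) / (9) = 1.194
  x3 = (-9 - (-3)·-1.000 - (4)·1.000) / (8) = -2.000
Iteration 3:
  x1 = (-5 - (1)·1.194 - (-1)·-2.000) / (5) = -1.639
  x2 = (9 - (4)·-1.425 - (-2)·-2.000) / (9) = 1.189
  x3 = (-9 - (-3)·-1.425 - (4)·1.194) / (8) = -2.256
Residual b − A·x = (-0.250, 0.343, -0.625)

-0.250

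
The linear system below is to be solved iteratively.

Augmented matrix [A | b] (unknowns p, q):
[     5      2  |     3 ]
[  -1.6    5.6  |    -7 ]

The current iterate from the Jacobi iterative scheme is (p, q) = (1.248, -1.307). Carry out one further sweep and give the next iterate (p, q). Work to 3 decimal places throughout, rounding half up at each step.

One sweep:
  p = (3 - (2)·-1.307) / (5) = 1.123
  q = (-7 - (-1.6)·1.248) / (5.6) = -0.893

(1.123, -0.893)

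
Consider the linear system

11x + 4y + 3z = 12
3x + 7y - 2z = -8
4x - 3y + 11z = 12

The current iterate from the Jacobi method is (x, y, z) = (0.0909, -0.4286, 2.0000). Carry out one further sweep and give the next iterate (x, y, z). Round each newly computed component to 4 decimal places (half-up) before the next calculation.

(0.7013, -0.6104, 0.9410)

One sweep:
  x = (12 - (4)·-0.4286 - (3)·2.0000) / (11) = 0.7013
  y = (-8 - (3)·0.0909 - (-2)·2.0000) / (7) = -0.6104
  z = (12 - (4)·0.0909 - (-3)·-0.4286) / (11) = 0.9410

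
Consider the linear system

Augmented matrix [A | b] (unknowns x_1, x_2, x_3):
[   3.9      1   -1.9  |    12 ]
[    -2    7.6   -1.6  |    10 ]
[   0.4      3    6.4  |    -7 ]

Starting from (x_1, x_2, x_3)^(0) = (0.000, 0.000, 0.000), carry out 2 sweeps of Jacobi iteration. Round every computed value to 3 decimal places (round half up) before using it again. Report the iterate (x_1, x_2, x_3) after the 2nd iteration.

Iteration 1:
  x_1 = (12 - (1)·0.000 - (-1.9)·0.000) / (3.9) = 3.077
  x_2 = (10 - (-2)·0.000 - (-1.6)·0.000) / (7.6) = 1.316
  x_3 = (-7 - (0.4)·0.000 - (3)·0.000) / (6.4) = -1.094
Iteration 2:
  x_1 = (12 - (1)·1.316 - (-1.9)·-1.094) / (3.9) = 2.207
  x_2 = (10 - (-2)·3.077 - (-1.6)·-1.094) / (7.6) = 1.895
  x_3 = (-7 - (0.4)·3.077 - (3)·1.316) / (6.4) = -1.903

(2.207, 1.895, -1.903)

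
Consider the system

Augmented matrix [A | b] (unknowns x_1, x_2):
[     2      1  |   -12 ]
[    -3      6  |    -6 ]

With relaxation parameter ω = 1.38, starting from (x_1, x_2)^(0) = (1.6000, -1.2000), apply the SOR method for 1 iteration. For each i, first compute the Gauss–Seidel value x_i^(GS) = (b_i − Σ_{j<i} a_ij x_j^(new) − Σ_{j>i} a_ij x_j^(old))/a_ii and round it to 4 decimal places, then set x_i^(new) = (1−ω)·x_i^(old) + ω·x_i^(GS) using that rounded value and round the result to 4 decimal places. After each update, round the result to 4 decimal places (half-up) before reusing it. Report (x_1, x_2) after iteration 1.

(-8.0600, -6.4854)

Iteration 1:
  x_1: GS value = (-12 - (1)·-1.2000) / (2) = -5.4000;  x_1 ← (1−ω)·1.6000 + ω·-5.4000 = -8.0600
  x_2: GS value = (-6 - (-3)·-8.0600) / (6) = -5.0300;  x_2 ← (1−ω)·-1.2000 + ω·-5.0300 = -6.4854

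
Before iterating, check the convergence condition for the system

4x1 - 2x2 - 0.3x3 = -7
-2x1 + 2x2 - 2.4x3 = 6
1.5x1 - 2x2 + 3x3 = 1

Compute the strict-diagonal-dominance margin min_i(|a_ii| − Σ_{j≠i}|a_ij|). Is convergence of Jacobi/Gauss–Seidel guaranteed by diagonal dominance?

row 1: |4| − (2+0.3) = 1.7
row 2: |2| − (2+2.4) = -2.4
row 3: |3| − (1.5+2) = -0.5
minimum over rows = -2.4 → not strictly diagonally dominant

-2.4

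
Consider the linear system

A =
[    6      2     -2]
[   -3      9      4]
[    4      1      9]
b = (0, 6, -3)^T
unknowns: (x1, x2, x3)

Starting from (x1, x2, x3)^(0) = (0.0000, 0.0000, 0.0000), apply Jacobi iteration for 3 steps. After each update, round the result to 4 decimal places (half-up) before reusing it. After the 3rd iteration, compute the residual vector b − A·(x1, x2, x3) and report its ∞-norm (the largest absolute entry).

Iteration 1:
  x1 = (0 - (2)·0.0000 - (-2)·0.0000) / (6) = 0.0000
  x2 = (6 - (-3)·0.0000 - (4)·0.0000) / (9) = 0.6667
  x3 = (-3 - (4)·0.0000 - (1)·0.0000) / (9) = -0.3333
Iteration 2:
  x1 = (0 - (2)·0.6667 - (-2)·-0.3333) / (6) = -0.3333
  x2 = (6 - (-3)·0.0000 - (4)·-0.3333) / (9) = 0.8148
  x3 = (-3 - (4)·0.0000 - (1)·0.6667) / (9) = -0.4074
Iteration 3:
  x1 = (0 - (2)·0.8148 - (-2)·-0.4074) / (6) = -0.4074
  x2 = (6 - (-3)·-0.3333 - (4)·-0.4074) / (9) = 0.7366
  x3 = (-3 - (4)·-0.3333 - (1)·0.8148) / (9) = -0.2757
Residual b − A·x = (0.4198, -0.7488, 0.3743); ∞-norm = 0.7488

0.7488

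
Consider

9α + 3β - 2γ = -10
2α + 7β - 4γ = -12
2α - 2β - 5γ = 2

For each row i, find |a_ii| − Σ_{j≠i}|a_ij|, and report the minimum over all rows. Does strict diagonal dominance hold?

1

row 1: |9| − (3+2) = 4
row 2: |7| − (2+4) = 1
row 3: |-5| − (2+2) = 1
minimum over rows = 1 → strictly diagonally dominant (convergence guaranteed)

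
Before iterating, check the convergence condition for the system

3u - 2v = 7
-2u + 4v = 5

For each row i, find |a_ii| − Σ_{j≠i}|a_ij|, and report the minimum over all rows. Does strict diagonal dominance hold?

1

row 1: |3| − (2) = 1
row 2: |4| − (2) = 2
minimum over rows = 1 → strictly diagonally dominant (convergence guaranteed)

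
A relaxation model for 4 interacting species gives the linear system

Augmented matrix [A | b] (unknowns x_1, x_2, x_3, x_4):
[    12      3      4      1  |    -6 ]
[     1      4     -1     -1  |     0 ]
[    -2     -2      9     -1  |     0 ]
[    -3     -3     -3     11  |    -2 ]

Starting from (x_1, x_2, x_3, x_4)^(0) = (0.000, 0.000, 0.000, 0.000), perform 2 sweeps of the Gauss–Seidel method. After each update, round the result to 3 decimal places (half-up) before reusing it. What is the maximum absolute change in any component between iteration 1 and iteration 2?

0.103

Iteration 1:
  x_1 = (-6 - (3)·0.000 - (4)·0.000 - (1)·0.000) / (12) = -0.500
  x_2 = (0 - (1)·-0.500 - (-1)·0.000 - (-1)·0.000) / (4) = 0.125
  x_3 = (0 - (-2)·-0.500 - (-2)·0.125 - (-1)·0.000) / (9) = -0.083
  x_4 = (-2 - (-3)·-0.500 - (-3)·0.125 - (-3)·-0.083) / (11) = -0.307
Iteration 2:
  x_1 = (-6 - (3)·0.125 - (4)·-0.083 - (1)·-0.307) / (12) = -0.478
  x_2 = (0 - (1)·-0.478 - (-1)·-0.083 - (-1)·-0.307) / (4) = 0.022
  x_3 = (0 - (-2)·-0.478 - (-2)·0.022 - (-1)·-0.307) / (9) = -0.135
  x_4 = (-2 - (-3)·-0.478 - (-3)·0.022 - (-3)·-0.135) / (11) = -0.343
Change: (0.022, -0.103, -0.052, -0.036) → max |·| = 0.103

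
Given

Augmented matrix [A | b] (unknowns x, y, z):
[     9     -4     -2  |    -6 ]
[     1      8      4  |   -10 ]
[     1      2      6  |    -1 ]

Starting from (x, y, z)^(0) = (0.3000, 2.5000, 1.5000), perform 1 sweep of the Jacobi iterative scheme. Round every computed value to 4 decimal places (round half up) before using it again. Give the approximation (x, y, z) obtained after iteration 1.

Iteration 1:
  x = (-6 - (-4)·2.5000 - (-2)·1.5000) / (9) = 0.7778
  y = (-10 - (1)·0.3000 - (4)·1.5000) / (8) = -2.0375
  z = (-1 - (1)·0.3000 - (2)·2.5000) / (6) = -1.0500

(0.7778, -2.0375, -1.0500)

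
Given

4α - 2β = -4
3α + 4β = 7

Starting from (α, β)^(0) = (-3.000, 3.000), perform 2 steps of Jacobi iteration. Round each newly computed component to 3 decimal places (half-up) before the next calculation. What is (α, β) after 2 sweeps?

(1.000, 1.375)

Iteration 1:
  α = (-4 - (-2)·3.000) / (4) = 0.500
  β = (7 - (3)·-3.000) / (4) = 4.000
Iteration 2:
  α = (-4 - (-2)·4.000) / (4) = 1.000
  β = (7 - (3)·0.500) / (4) = 1.375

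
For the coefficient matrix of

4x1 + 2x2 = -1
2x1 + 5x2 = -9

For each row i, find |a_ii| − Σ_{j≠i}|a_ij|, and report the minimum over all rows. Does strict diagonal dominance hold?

2

row 1: |4| − (2) = 2
row 2: |5| − (2) = 3
minimum over rows = 2 → strictly diagonally dominant (convergence guaranteed)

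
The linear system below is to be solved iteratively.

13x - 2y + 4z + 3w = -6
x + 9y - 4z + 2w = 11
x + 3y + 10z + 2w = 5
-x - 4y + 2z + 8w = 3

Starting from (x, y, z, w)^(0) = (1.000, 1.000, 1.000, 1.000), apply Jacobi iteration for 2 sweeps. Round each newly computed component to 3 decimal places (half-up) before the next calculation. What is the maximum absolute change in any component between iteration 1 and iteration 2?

0.447

Iteration 1:
  x = (-6 - (-2)·1.000 - (4)·1.000 - (3)·1.000) / (13) = -0.846
  y = (11 - (1)·1.000 - (-4)·1.000 - (2)·1.000) / (9) = 1.333
  z = (5 - (1)·1.000 - (3)·1.000 - (2)·1.000) / (10) = -0.100
  w = (3 - (-1)·1.000 - (-4)·1.000 - (2)·1.000) / (8) = 0.750
Iteration 2:
  x = (-6 - (-2)·1.333 - (4)·-0.100 - (3)·0.750) / (13) = -0.399
  y = (11 - (1)·-0.846 - (-4)·-0.100 - (2)·0.750) / (9) = 1.105
  z = (5 - (1)·-0.846 - (3)·1.333 - (2)·0.750) / (10) = 0.035
  w = (3 - (-1)·-0.846 - (-4)·1.333 - (2)·-0.100) / (8) = 0.961
Change: (0.447, -0.228, 0.135, 0.211) → max |·| = 0.447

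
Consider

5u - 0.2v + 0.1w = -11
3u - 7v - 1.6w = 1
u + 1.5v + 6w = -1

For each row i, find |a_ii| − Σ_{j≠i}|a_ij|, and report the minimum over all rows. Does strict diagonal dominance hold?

2.4

row 1: |5| − (0.2+0.1) = 4.7
row 2: |-7| − (3+1.6) = 2.4
row 3: |6| − (1+1.5) = 3.5
minimum over rows = 2.4 → strictly diagonally dominant (convergence guaranteed)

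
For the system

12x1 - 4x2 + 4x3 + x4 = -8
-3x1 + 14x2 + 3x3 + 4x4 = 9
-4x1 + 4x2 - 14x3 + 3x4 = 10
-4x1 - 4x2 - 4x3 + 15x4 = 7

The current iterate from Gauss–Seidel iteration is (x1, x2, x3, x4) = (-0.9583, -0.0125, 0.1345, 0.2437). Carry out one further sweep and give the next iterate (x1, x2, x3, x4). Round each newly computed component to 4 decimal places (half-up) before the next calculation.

One sweep:
  x1 = (-8 - (-4)·-0.0125 - (4)·0.1345 - (1)·0.2437) / (12) = -0.7360
  x2 = (9 - (-3)·-0.7360 - (3)·0.1345 - (4)·0.2437) / (14) = 0.3867
  x3 = (10 - (-4)·-0.7360 - (4)·0.3867 - (3)·0.2437) / (-14) = -0.3413
  x4 = (7 - (-4)·-0.7360 - (-4)·0.3867 - (-4)·-0.3413) / (15) = 0.2825

(-0.7360, 0.3867, -0.3413, 0.2825)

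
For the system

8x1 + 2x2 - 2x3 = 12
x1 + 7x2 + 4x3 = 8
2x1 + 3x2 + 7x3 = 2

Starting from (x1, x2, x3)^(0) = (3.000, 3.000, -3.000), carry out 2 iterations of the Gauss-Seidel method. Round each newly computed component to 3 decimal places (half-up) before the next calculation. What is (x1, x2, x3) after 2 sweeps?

Iteration 1:
  x1 = (12 - (2)·3.000 - (-2)·-3.000) / (8) = 0.000
  x2 = (8 - (1)·0.000 - (4)·-3.000) / (7) = 2.857
  x3 = (2 - (2)·0.000 - (3)·2.857) / (7) = -0.939
Iteration 2:
  x1 = (12 - (2)·2.857 - (-2)·-0.939) / (8) = 0.551
  x2 = (8 - (1)·0.551 - (4)·-0.939) / (7) = 1.601
  x3 = (2 - (2)·0.551 - (3)·1.601) / (7) = -0.558

(0.551, 1.601, -0.558)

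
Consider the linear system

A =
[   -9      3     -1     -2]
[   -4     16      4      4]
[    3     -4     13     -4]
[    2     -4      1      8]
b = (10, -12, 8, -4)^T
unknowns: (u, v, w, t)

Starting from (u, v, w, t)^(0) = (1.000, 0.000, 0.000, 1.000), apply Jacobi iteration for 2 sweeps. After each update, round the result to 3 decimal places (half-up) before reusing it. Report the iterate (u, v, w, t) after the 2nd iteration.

Iteration 1:
  u = (10 - (3)·0.000 - (-1)·0.000 - (-2)·1.000) / (-9) = -1.333
  v = (-12 - (-4)·1.000 - (4)·0.000 - (4)·1.000) / (16) = -0.750
  w = (8 - (3)·1.000 - (-4)·0.000 - (-4)·1.000) / (13) = 0.692
  t = (-4 - (2)·1.000 - (-4)·0.000 - (1)·0.000) / (8) = -0.750
Iteration 2:
  u = (10 - (3)·-0.750 - (-1)·0.692 - (-2)·-0.750) / (-9) = -1.271
  v = (-12 - (-4)·-1.333 - (4)·0.692 - (4)·-0.750) / (16) = -1.069
  w = (8 - (3)·-1.333 - (-4)·-0.750 - (-4)·-0.750) / (13) = 0.461
  t = (-4 - (2)·-1.333 - (-4)·-0.750 - (1)·0.692) / (8) = -0.628

(-1.271, -1.069, 0.461, -0.628)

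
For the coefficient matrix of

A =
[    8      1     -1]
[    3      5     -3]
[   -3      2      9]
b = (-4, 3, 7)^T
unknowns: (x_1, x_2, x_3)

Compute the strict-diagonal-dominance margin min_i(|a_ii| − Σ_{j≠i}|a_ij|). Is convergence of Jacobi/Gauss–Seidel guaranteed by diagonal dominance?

row 1: |8| − (1+1) = 6
row 2: |5| − (3+3) = -1
row 3: |9| − (3+2) = 4
minimum over rows = -1 → not strictly diagonally dominant

-1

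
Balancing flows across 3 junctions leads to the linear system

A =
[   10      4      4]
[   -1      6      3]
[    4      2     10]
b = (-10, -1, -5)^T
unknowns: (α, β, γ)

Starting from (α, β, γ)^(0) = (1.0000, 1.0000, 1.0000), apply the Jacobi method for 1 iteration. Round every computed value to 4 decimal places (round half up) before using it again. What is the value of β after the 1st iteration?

Iteration 1:
  α = (-10 - (4)·1.0000 - (4)·1.0000) / (10) = -1.8000
  β = (-1 - (-1)·1.0000 - (3)·1.0000) / (6) = -0.5000
  γ = (-5 - (4)·1.0000 - (2)·1.0000) / (10) = -1.1000

-0.5000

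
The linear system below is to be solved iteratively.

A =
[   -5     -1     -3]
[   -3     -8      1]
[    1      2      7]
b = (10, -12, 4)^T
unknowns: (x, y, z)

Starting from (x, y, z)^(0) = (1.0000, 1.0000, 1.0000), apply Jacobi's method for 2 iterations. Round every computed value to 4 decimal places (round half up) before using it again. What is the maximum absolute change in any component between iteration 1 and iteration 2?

Iteration 1:
  x = (10 - (-1)·1.0000 - (-3)·1.0000) / (-5) = -2.8000
  y = (-12 - (-3)·1.0000 - (1)·1.0000) / (-8) = 1.2500
  z = (4 - (1)·1.0000 - (2)·1.0000) / (7) = 0.1429
Iteration 2:
  x = (10 - (-1)·1.2500 - (-3)·0.1429) / (-5) = -2.3357
  y = (-12 - (-3)·-2.8000 - (1)·0.1429) / (-8) = 2.5679
  z = (4 - (1)·-2.8000 - (2)·1.2500) / (7) = 0.6143
Change: (0.4643, 1.3179, 0.4714) → max |·| = 1.3179

1.3179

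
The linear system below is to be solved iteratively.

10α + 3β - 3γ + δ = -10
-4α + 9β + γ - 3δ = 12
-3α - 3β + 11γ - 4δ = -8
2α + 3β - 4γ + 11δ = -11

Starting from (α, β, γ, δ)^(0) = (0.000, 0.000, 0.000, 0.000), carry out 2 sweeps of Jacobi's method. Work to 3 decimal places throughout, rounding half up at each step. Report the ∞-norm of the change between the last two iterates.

0.697

Iteration 1:
  α = (-10 - (3)·0.000 - (-3)·0.000 - (1)·0.000) / (10) = -1.000
  β = (12 - (-4)·0.000 - (1)·0.000 - (-3)·0.000) / (9) = 1.333
  γ = (-8 - (-3)·0.000 - (-3)·0.000 - (-4)·0.000) / (11) = -0.727
  δ = (-11 - (2)·0.000 - (3)·0.000 - (-4)·0.000) / (11) = -1.000
Iteration 2:
  α = (-10 - (3)·1.333 - (-3)·-0.727 - (1)·-1.000) / (10) = -1.518
  β = (12 - (-4)·-1.000 - (1)·-0.727 - (-3)·-1.000) / (9) = 0.636
  γ = (-8 - (-3)·-1.000 - (-3)·1.333 - (-4)·-1.000) / (11) = -1.000
  δ = (-11 - (2)·-1.000 - (3)·1.333 - (-4)·-0.727) / (11) = -1.446
Change: (-0.518, -0.697, -0.273, -0.446) → max |·| = 0.697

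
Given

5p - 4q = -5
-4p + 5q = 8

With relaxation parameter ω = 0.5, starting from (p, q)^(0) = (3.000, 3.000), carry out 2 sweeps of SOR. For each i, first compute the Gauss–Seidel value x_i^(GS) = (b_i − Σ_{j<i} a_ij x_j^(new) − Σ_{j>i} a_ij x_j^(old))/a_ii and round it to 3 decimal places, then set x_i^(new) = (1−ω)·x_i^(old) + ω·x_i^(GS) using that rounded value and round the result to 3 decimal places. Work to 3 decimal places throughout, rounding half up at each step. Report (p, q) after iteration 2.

(1.872, 3.139)

Iteration 1:
  p: GS value = (-5 - (-4)·3.000) / (5) = 1.400;  p ← (1−ω)·3.000 + ω·1.400 = 2.200
  q: GS value = (8 - (-4)·2.200) / (5) = 3.360;  q ← (1−ω)·3.000 + ω·3.360 = 3.180
Iteration 2:
  p: GS value = (-5 - (-4)·3.180) / (5) = 1.544;  p ← (1−ω)·2.200 + ω·1.544 = 1.872
  q: GS value = (8 - (-4)·1.872) / (5) = 3.098;  q ← (1−ω)·3.180 + ω·3.098 = 3.139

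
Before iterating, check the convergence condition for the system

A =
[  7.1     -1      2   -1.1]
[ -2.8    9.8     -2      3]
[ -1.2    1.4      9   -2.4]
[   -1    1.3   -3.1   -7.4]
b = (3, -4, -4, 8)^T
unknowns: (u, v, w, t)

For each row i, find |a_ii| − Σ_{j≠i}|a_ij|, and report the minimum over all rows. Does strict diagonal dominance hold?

2

row 1: |7.1| − (1+2+1.1) = 3
row 2: |9.8| − (2.8+2+3) = 2
row 3: |9| − (1.2+1.4+2.4) = 4
row 4: |-7.4| − (1+1.3+3.1) = 2
minimum over rows = 2 → strictly diagonally dominant (convergence guaranteed)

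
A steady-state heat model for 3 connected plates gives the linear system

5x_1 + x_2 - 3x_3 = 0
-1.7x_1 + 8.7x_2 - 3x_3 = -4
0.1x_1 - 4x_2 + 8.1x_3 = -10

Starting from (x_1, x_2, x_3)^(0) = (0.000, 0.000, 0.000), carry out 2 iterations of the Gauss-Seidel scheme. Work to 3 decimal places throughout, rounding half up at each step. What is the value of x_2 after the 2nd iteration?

Iteration 1:
  x_1 = (0 - (1)·0.000 - (-3)·0.000) / (5) = 0.000
  x_2 = (-4 - (-1.7)·0.000 - (-3)·0.000) / (8.7) = -0.460
  x_3 = (-10 - (0.1)·0.000 - (-4)·-0.460) / (8.1) = -1.462
Iteration 2:
  x_1 = (0 - (1)·-0.460 - (-3)·-1.462) / (5) = -0.785
  x_2 = (-4 - (-1.7)·-0.785 - (-3)·-1.462) / (8.7) = -1.117
  x_3 = (-10 - (0.1)·-0.785 - (-4)·-1.117) / (8.1) = -1.776

-1.117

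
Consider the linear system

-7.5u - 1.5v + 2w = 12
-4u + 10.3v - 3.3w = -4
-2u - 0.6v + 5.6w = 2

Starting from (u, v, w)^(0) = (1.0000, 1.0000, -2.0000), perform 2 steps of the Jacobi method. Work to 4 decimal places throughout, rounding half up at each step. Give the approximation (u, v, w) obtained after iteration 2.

Iteration 1:
  u = (12 - (-1.5)·1.0000 - (2)·-2.0000) / (-7.5) = -2.3333
  v = (-4 - (-4)·1.0000 - (-3.3)·-2.0000) / (10.3) = -0.6408
  w = (2 - (-2)·1.0000 - (-0.6)·1.0000) / (5.6) = 0.8214
Iteration 2:
  u = (12 - (-1.5)·-0.6408 - (2)·0.8214) / (-7.5) = -1.2528
  v = (-4 - (-4)·-2.3333 - (-3.3)·0.8214) / (10.3) = -1.0313
  w = (2 - (-2)·-2.3333 - (-0.6)·-0.6408) / (5.6) = -0.5448

(-1.2528, -1.0313, -0.5448)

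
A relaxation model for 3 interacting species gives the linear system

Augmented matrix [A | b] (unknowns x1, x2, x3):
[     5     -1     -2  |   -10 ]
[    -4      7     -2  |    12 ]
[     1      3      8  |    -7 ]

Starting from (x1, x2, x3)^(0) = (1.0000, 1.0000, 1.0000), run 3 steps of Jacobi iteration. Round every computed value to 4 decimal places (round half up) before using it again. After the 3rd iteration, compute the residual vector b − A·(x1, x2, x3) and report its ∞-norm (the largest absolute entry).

Iteration 1:
  x1 = (-10 - (-1)·1.0000 - (-2)·1.0000) / (5) = -1.4000
  x2 = (12 - (-4)·1.0000 - (-2)·1.0000) / (7) = 2.5714
  x3 = (-7 - (1)·1.0000 - (3)·1.0000) / (8) = -1.3750
Iteration 2:
  x1 = (-10 - (-1)·2.5714 - (-2)·-1.3750) / (5) = -2.0357
  x2 = (12 - (-4)·-1.4000 - (-2)·-1.3750) / (7) = 0.5214
  x3 = (-7 - (1)·-1.4000 - (3)·2.5714) / (8) = -1.6643
Iteration 3:
  x1 = (-10 - (-1)·0.5214 - (-2)·-1.6643) / (5) = -2.5614
  x2 = (12 - (-4)·-2.0357 - (-2)·-1.6643) / (7) = 0.0755
  x3 = (-7 - (1)·-2.0357 - (3)·0.5214) / (8) = -0.8161
Residual b − A·x = (1.2503, -0.4063, 1.8637); ∞-norm = 1.8637

1.8637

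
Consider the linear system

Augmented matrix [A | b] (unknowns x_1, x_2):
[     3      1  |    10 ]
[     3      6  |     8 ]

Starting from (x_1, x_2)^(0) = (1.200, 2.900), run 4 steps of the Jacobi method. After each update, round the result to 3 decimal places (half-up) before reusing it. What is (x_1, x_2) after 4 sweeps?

Iteration 1:
  x_1 = (10 - (1)·2.900) / (3) = 2.367
  x_2 = (8 - (3)·1.200) / (6) = 0.733
Iteration 2:
  x_1 = (10 - (1)·0.733) / (3) = 3.089
  x_2 = (8 - (3)·2.367) / (6) = 0.150
Iteration 3:
  x_1 = (10 - (1)·0.150) / (3) = 3.283
  x_2 = (8 - (3)·3.089) / (6) = -0.211
Iteration 4:
  x_1 = (10 - (1)·-0.211) / (3) = 3.404
  x_2 = (8 - (3)·3.283) / (6) = -0.308

(3.404, -0.308)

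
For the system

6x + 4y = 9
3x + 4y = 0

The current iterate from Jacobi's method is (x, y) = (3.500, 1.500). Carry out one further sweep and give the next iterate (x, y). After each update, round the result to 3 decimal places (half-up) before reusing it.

(0.500, -2.625)

One sweep:
  x = (9 - (4)·1.500) / (6) = 0.500
  y = (0 - (3)·3.500) / (4) = -2.625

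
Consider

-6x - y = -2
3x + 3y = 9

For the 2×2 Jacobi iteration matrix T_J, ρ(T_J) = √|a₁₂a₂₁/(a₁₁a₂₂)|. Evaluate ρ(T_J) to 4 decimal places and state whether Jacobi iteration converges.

0.4082

a₁₂a₂₁/(a₁₁a₂₂) = (-1)·(3) / ((-6)·(3)) = 0.166667
ρ = √|0.166667| = √0.166667 = 0.4082
ρ < 1, so Jacobi converges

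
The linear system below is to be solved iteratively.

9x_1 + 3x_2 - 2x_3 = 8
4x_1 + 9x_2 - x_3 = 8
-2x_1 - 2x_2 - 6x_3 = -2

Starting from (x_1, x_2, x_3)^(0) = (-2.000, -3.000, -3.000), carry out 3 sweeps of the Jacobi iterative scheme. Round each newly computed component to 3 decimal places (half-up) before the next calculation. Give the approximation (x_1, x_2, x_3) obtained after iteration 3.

(0.576, 0.449, -0.140)

Iteration 1:
  x_1 = (8 - (3)·-3.000 - (-2)·-3.000) / (9) = 1.222
  x_2 = (8 - (4)·-2.000 - (-1)·-3.000) / (9) = 1.444
  x_3 = (-2 - (-2)·-2.000 - (-2)·-3.000) / (-6) = 2.000
Iteration 2:
  x_1 = (8 - (3)·1.444 - (-2)·2.000) / (9) = 0.852
  x_2 = (8 - (4)·1.222 - (-1)·2.000) / (9) = 0.568
  x_3 = (-2 - (-2)·1.222 - (-2)·1.444) / (-6) = -0.555
Iteration 3:
  x_1 = (8 - (3)·0.568 - (-2)·-0.555) / (9) = 0.576
  x_2 = (8 - (4)·0.852 - (-1)·-0.555) / (9) = 0.449
  x_3 = (-2 - (-2)·0.852 - (-2)·0.568) / (-6) = -0.140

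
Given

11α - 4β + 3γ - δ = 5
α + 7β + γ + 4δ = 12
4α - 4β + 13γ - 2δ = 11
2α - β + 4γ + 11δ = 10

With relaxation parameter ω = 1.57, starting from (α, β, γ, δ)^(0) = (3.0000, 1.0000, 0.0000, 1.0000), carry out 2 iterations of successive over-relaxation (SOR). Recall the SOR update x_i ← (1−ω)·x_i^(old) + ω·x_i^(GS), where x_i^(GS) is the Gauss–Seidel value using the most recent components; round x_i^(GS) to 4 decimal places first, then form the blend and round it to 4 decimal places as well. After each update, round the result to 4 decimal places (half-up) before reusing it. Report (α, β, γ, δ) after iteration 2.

(0.5832, 1.4906, 0.3893, 1.3696)

Iteration 1:
  α: GS value = (5 - (-4)·1.0000 - (3)·0.0000 - (-1)·1.0000) / (11) = 0.9091;  α ← (1−ω)·3.0000 + ω·0.9091 = -0.2827
  β: GS value = (12 - (1)·-0.2827 - (1)·0.0000 - (4)·1.0000) / (7) = 1.1832;  β ← (1−ω)·1.0000 + ω·1.1832 = 1.2876
  γ: GS value = (11 - (4)·-0.2827 - (-4)·1.2876 - (-2)·1.0000) / (13) = 1.4832;  γ ← (1−ω)·0.0000 + ω·1.4832 = 2.3286
  δ: GS value = (10 - (2)·-0.2827 - (-1)·1.2876 - (4)·2.3286) / (11) = 0.2308;  δ ← (1−ω)·1.0000 + ω·0.2308 = -0.2076
Iteration 2:
  α: GS value = (5 - (-4)·1.2876 - (3)·2.3286 - (-1)·-0.2076) / (11) = 0.2688;  α ← (1−ω)·-0.2827 + ω·0.2688 = 0.5832
  β: GS value = (12 - (1)·0.5832 - (1)·2.3286 - (4)·-0.2076) / (7) = 1.4169;  β ← (1−ω)·1.2876 + ω·1.4169 = 1.4906
  γ: GS value = (11 - (4)·0.5832 - (-4)·1.4906 - (-2)·-0.2076) / (13) = 1.0934;  γ ← (1−ω)·2.3286 + ω·1.0934 = 0.3893
  δ: GS value = (10 - (2)·0.5832 - (-1)·1.4906 - (4)·0.3893) / (11) = 0.7970;  δ ← (1−ω)·-0.2076 + ω·0.7970 = 1.3696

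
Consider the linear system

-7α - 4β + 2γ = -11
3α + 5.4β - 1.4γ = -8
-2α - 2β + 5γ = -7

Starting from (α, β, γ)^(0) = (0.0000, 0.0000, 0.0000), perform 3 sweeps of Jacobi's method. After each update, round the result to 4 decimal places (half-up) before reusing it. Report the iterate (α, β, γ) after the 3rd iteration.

Iteration 1:
  α = (-11 - (-4)·0.0000 - (2)·0.0000) / (-7) = 1.5714
  β = (-8 - (3)·0.0000 - (-1.4)·0.0000) / (5.4) = -1.4815
  γ = (-7 - (-2)·0.0000 - (-2)·0.0000) / (5) = -1.4000
Iteration 2:
  α = (-11 - (-4)·-1.4815 - (2)·-1.4000) / (-7) = 2.0180
  β = (-8 - (3)·1.5714 - (-1.4)·-1.4000) / (5.4) = -2.7174
  γ = (-7 - (-2)·1.5714 - (-2)·-1.4815) / (5) = -1.3640
Iteration 3:
  α = (-11 - (-4)·-2.7174 - (2)·-1.3640) / (-7) = 2.7345
  β = (-8 - (3)·2.0180 - (-1.4)·-1.3640) / (5.4) = -2.9562
  γ = (-7 - (-2)·2.0180 - (-2)·-2.7174) / (5) = -1.6798

(2.7345, -2.9562, -1.6798)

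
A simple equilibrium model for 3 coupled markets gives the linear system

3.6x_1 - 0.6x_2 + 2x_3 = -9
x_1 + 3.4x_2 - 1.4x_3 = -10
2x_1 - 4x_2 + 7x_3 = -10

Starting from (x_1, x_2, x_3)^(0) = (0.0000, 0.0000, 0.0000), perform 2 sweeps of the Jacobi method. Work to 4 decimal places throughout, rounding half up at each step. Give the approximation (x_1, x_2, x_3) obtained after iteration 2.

(-2.1965, -2.7941, -2.3950)

Iteration 1:
  x_1 = (-9 - (-0.6)·0.0000 - (2)·0.0000) / (3.6) = -2.5000
  x_2 = (-10 - (1)·0.0000 - (-1.4)·0.0000) / (3.4) = -2.9412
  x_3 = (-10 - (2)·0.0000 - (-4)·0.0000) / (7) = -1.4286
Iteration 2:
  x_1 = (-9 - (-0.6)·-2.9412 - (2)·-1.4286) / (3.6) = -2.1965
  x_2 = (-10 - (1)·-2.5000 - (-1.4)·-1.4286) / (3.4) = -2.7941
  x_3 = (-10 - (2)·-2.5000 - (-4)·-2.9412) / (7) = -2.3950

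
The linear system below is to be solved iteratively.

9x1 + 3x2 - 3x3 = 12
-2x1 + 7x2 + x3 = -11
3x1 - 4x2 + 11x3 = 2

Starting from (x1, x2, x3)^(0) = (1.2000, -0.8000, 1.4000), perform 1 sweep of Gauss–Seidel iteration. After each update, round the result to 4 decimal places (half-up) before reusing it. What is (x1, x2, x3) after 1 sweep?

Iteration 1:
  x1 = (12 - (3)·-0.8000 - (-3)·1.4000) / (9) = 2.0667
  x2 = (-11 - (-2)·2.0667 - (1)·1.4000) / (7) = -1.1809
  x3 = (2 - (3)·2.0667 - (-4)·-1.1809) / (11) = -0.8112

(2.0667, -1.1809, -0.8112)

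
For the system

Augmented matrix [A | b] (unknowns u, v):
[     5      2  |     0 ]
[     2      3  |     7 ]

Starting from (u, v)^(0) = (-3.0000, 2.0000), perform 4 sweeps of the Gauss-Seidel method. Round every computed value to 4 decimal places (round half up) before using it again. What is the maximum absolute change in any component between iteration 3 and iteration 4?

Iteration 1:
  u = (0 - (2)·2.0000) / (5) = -0.8000
  v = (7 - (2)·-0.8000) / (3) = 2.8667
Iteration 2:
  u = (0 - (2)·2.8667) / (5) = -1.1467
  v = (7 - (2)·-1.1467) / (3) = 3.0978
Iteration 3:
  u = (0 - (2)·3.0978) / (5) = -1.2391
  v = (7 - (2)·-1.2391) / (3) = 3.1594
Iteration 4:
  u = (0 - (2)·3.1594) / (5) = -1.2638
  v = (7 - (2)·-1.2638) / (3) = 3.1759
Change: (-0.0247, 0.0165) → max |·| = 0.0247

0.0247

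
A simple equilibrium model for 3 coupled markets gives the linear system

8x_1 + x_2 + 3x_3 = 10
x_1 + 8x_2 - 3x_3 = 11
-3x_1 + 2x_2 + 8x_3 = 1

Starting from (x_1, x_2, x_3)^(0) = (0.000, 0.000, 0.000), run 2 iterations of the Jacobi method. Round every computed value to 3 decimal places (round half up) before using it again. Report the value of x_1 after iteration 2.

Iteration 1:
  x_1 = (10 - (1)·0.000 - (3)·0.000) / (8) = 1.250
  x_2 = (11 - (1)·0.000 - (-3)·0.000) / (8) = 1.375
  x_3 = (1 - (-3)·0.000 - (2)·0.000) / (8) = 0.125
Iteration 2:
  x_1 = (10 - (1)·1.375 - (3)·0.125) / (8) = 1.031
  x_2 = (11 - (1)·1.250 - (-3)·0.125) / (8) = 1.266
  x_3 = (1 - (-3)·1.250 - (2)·1.375) / (8) = 0.250

1.031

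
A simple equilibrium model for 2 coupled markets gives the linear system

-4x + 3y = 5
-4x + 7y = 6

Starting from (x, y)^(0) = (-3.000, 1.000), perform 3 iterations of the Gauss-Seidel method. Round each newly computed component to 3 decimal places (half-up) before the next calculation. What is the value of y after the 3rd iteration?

0.309

Iteration 1:
  x = (5 - (3)·1.000) / (-4) = -0.500
  y = (6 - (-4)·-0.500) / (7) = 0.571
Iteration 2:
  x = (5 - (3)·0.571) / (-4) = -0.822
  y = (6 - (-4)·-0.822) / (7) = 0.387
Iteration 3:
  x = (5 - (3)·0.387) / (-4) = -0.960
  y = (6 - (-4)·-0.960) / (7) = 0.309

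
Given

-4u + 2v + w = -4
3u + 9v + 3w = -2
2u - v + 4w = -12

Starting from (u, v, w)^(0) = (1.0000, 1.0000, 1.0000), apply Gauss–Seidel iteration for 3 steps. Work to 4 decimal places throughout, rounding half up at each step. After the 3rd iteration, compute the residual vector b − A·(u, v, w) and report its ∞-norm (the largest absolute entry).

Iteration 1:
  u = (-4 - (2)·1.0000 - (1)·1.0000) / (-4) = 1.7500
  v = (-2 - (3)·1.7500 - (3)·1.0000) / (9) = -1.1389
  w = (-12 - (2)·1.7500 - (-1)·-1.1389) / (4) = -4.1597
Iteration 2:
  u = (-4 - (2)·-1.1389 - (1)·-4.1597) / (-4) = -0.6094
  v = (-2 - (3)·-0.6094 - (3)·-4.1597) / (9) = 1.3675
  w = (-12 - (2)·-0.6094 - (-1)·1.3675) / (4) = -2.3534
Iteration 3:
  u = (-4 - (2)·1.3675 - (1)·-2.3534) / (-4) = 1.0954
  v = (-2 - (3)·1.0954 - (3)·-2.3534) / (9) = 0.1971
  w = (-12 - (2)·1.0954 - (-1)·0.1971) / (4) = -3.4984
Residual b − A·x = (3.4858, 3.4351, -0.0001); ∞-norm = 3.4858

3.4858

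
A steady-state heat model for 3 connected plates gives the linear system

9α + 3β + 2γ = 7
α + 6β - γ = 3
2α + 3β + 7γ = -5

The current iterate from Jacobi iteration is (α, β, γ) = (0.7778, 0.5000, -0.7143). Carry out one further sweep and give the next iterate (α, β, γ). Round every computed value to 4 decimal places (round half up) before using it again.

(0.7698, 0.2513, -1.1508)

One sweep:
  α = (7 - (3)·0.5000 - (2)·-0.7143) / (9) = 0.7698
  β = (3 - (1)·0.7778 - (-1)·-0.7143) / (6) = 0.2513
  γ = (-5 - (2)·0.7778 - (3)·0.5000) / (7) = -1.1508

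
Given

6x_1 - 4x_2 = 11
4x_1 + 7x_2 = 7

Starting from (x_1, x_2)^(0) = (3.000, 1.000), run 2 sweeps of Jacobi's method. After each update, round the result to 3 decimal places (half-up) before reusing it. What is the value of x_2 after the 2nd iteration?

Iteration 1:
  x_1 = (11 - (-4)·1.000) / (6) = 2.500
  x_2 = (7 - (4)·3.000) / (7) = -0.714
Iteration 2:
  x_1 = (11 - (-4)·-0.714) / (6) = 1.357
  x_2 = (7 - (4)·2.500) / (7) = -0.429

-0.429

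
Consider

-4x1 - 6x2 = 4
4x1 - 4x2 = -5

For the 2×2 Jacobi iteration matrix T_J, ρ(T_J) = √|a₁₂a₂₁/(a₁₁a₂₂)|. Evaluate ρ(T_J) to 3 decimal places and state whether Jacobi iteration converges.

1.225

a₁₂a₂₁/(a₁₁a₂₂) = (-6)·(4) / ((-4)·(-4)) = -1.500000
ρ = √|-1.500000| = √1.500000 = 1.225
ρ > 1, so Jacobi diverges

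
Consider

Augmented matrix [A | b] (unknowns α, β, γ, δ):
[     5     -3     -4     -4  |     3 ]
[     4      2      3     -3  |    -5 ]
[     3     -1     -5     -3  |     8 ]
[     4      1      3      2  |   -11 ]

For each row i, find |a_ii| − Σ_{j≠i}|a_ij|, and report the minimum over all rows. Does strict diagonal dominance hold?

-8

row 1: |5| − (3+4+4) = -6
row 2: |2| − (4+3+3) = -8
row 3: |-5| − (3+1+3) = -2
row 4: |2| − (4+1+3) = -6
minimum over rows = -8 → not strictly diagonally dominant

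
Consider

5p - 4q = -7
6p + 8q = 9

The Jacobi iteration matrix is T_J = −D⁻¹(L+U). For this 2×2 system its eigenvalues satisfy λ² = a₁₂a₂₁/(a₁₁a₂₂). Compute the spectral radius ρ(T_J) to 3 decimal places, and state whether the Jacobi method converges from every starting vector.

0.775

a₁₂a₂₁/(a₁₁a₂₂) = (-4)·(6) / ((5)·(8)) = -0.600000
ρ = √|-0.600000| = √0.600000 = 0.775
ρ < 1, so Jacobi converges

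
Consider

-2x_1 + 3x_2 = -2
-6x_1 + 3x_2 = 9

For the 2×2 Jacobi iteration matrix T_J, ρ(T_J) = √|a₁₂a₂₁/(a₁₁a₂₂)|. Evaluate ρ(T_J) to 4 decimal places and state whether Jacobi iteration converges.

1.7321

a₁₂a₂₁/(a₁₁a₂₂) = (3)·(-6) / ((-2)·(3)) = 3.000000
ρ = √|3.000000| = √3.000000 = 1.7321
ρ > 1, so Jacobi diverges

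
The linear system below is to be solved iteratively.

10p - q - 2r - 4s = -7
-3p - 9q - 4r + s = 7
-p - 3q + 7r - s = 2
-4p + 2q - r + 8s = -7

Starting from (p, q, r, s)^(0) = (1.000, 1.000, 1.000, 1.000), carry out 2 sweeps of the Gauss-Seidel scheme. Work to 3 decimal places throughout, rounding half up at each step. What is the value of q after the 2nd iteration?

Iteration 1:
  p = (-7 - (-1)·1.000 - (-2)·1.000 - (-4)·1.000) / (10) = 0.000
  q = (7 - (-3)·0.000 - (-4)·1.000 - (1)·1.000) / (-9) = -1.111
  r = (2 - (-1)·0.000 - (-3)·-1.111 - (-1)·1.000) / (7) = -0.048
  s = (-7 - (-4)·0.000 - (2)·-1.111 - (-1)·-0.048) / (8) = -0.603
Iteration 2:
  p = (-7 - (-1)·-1.111 - (-2)·-0.048 - (-4)·-0.603) / (10) = -1.062
  q = (7 - (-3)·-1.062 - (-4)·-0.048 - (1)·-0.603) / (-9) = -0.469
  r = (2 - (-1)·-1.062 - (-3)·-0.469 - (-1)·-0.603) / (7) = -0.153
  s = (-7 - (-4)·-1.062 - (2)·-0.469 - (-1)·-0.153) / (8) = -1.308

-0.469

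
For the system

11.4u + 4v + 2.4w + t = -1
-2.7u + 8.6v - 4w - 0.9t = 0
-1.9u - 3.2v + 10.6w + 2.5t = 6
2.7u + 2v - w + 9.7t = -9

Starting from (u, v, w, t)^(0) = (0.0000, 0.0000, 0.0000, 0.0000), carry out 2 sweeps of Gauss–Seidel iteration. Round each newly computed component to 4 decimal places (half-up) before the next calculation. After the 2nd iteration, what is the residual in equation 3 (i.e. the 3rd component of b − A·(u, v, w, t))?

-0.0038

Iteration 1:
  u = (-1 - (4)·0.0000 - (2.4)·0.0000 - (1)·0.0000) / (11.4) = -0.0877
  v = (0 - (-2.7)·-0.0877 - (-4)·0.0000 - (-0.9)·0.0000) / (8.6) = -0.0275
  w = (6 - (-1.9)·-0.0877 - (-3.2)·-0.0275 - (2.5)·0.0000) / (10.6) = 0.5420
  t = (-9 - (2.7)·-0.0877 - (2)·-0.0275 - (-1)·0.5420) / (9.7) = -0.8419
Iteration 2:
  u = (-1 - (4)·-0.0275 - (2.4)·0.5420 - (1)·-0.8419) / (11.4) = -0.1183
  v = (0 - (-2.7)·-0.1183 - (-4)·0.5420 - (-0.9)·-0.8419) / (8.6) = 0.1268
  w = (6 - (-1.9)·-0.1183 - (-3.2)·0.1268 - (2.5)·-0.8419) / (10.6) = 0.7817
  t = (-9 - (2.7)·-0.1183 - (2)·0.1268 - (-1)·0.7817) / (9.7) = -0.8405
Residual b − A·x = (-1.1942, 0.9605, -0.0038, 0.0004)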